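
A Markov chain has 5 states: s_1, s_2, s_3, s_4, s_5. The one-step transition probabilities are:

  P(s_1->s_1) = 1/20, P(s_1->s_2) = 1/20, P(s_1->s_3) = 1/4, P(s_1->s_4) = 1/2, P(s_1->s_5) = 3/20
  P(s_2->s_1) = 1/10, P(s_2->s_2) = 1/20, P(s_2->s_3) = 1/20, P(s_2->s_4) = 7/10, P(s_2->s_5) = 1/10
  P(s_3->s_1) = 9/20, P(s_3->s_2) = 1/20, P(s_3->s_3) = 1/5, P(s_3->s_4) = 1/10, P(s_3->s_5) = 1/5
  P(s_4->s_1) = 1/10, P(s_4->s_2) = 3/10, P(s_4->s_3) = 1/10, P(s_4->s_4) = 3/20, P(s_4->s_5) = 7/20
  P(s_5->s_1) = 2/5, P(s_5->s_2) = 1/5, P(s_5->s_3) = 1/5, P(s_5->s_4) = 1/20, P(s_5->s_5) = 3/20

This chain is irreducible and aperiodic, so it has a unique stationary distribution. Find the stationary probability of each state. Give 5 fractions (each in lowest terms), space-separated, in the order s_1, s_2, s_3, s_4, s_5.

Answer: 22775/109786 8234/54893 8795/54893 60715/219572 45191/219572

Derivation:
The stationary distribution satisfies pi = pi * P, i.e.:
  pi_s_1 = 1/20*pi_s_1 + 1/10*pi_s_2 + 9/20*pi_s_3 + 1/10*pi_s_4 + 2/5*pi_s_5
  pi_s_2 = 1/20*pi_s_1 + 1/20*pi_s_2 + 1/20*pi_s_3 + 3/10*pi_s_4 + 1/5*pi_s_5
  pi_s_3 = 1/4*pi_s_1 + 1/20*pi_s_2 + 1/5*pi_s_3 + 1/10*pi_s_4 + 1/5*pi_s_5
  pi_s_4 = 1/2*pi_s_1 + 7/10*pi_s_2 + 1/10*pi_s_3 + 3/20*pi_s_4 + 1/20*pi_s_5
  pi_s_5 = 3/20*pi_s_1 + 1/10*pi_s_2 + 1/5*pi_s_3 + 7/20*pi_s_4 + 3/20*pi_s_5
with normalization: pi_s_1 + pi_s_2 + pi_s_3 + pi_s_4 + pi_s_5 = 1.

Using the first 4 balance equations plus normalization, the linear system A*pi = b is:
  [-19/20, 1/10, 9/20, 1/10, 2/5] . pi = 0
  [1/20, -19/20, 1/20, 3/10, 1/5] . pi = 0
  [1/4, 1/20, -4/5, 1/10, 1/5] . pi = 0
  [1/2, 7/10, 1/10, -17/20, 1/20] . pi = 0
  [1, 1, 1, 1, 1] . pi = 1

Solving yields:
  pi_s_1 = 22775/109786
  pi_s_2 = 8234/54893
  pi_s_3 = 8795/54893
  pi_s_4 = 60715/219572
  pi_s_5 = 45191/219572

Verification (pi * P):
  22775/109786*1/20 + 8234/54893*1/10 + 8795/54893*9/20 + 60715/219572*1/10 + 45191/219572*2/5 = 22775/109786 = pi_s_1  (ok)
  22775/109786*1/20 + 8234/54893*1/20 + 8795/54893*1/20 + 60715/219572*3/10 + 45191/219572*1/5 = 8234/54893 = pi_s_2  (ok)
  22775/109786*1/4 + 8234/54893*1/20 + 8795/54893*1/5 + 60715/219572*1/10 + 45191/219572*1/5 = 8795/54893 = pi_s_3  (ok)
  22775/109786*1/2 + 8234/54893*7/10 + 8795/54893*1/10 + 60715/219572*3/20 + 45191/219572*1/20 = 60715/219572 = pi_s_4  (ok)
  22775/109786*3/20 + 8234/54893*1/10 + 8795/54893*1/5 + 60715/219572*7/20 + 45191/219572*3/20 = 45191/219572 = pi_s_5  (ok)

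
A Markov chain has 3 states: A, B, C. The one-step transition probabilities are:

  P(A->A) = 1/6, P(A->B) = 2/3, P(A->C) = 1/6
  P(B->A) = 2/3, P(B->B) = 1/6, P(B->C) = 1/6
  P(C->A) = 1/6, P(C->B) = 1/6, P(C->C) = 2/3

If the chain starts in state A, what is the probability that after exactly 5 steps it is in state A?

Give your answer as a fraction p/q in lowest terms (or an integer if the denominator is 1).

Answer: 31/96

Derivation:
Computing P^5 by repeated multiplication:
P^1 =
  A: [1/6, 2/3, 1/6]
  B: [2/3, 1/6, 1/6]
  C: [1/6, 1/6, 2/3]
P^2 =
  A: [1/2, 1/4, 1/4]
  B: [1/4, 1/2, 1/4]
  C: [1/4, 1/4, 1/2]
P^3 =
  A: [7/24, 5/12, 7/24]
  B: [5/12, 7/24, 7/24]
  C: [7/24, 7/24, 5/12]
P^4 =
  A: [3/8, 5/16, 5/16]
  B: [5/16, 3/8, 5/16]
  C: [5/16, 5/16, 3/8]
P^5 =
  A: [31/96, 17/48, 31/96]
  B: [17/48, 31/96, 31/96]
  C: [31/96, 31/96, 17/48]

(P^5)[A -> A] = 31/96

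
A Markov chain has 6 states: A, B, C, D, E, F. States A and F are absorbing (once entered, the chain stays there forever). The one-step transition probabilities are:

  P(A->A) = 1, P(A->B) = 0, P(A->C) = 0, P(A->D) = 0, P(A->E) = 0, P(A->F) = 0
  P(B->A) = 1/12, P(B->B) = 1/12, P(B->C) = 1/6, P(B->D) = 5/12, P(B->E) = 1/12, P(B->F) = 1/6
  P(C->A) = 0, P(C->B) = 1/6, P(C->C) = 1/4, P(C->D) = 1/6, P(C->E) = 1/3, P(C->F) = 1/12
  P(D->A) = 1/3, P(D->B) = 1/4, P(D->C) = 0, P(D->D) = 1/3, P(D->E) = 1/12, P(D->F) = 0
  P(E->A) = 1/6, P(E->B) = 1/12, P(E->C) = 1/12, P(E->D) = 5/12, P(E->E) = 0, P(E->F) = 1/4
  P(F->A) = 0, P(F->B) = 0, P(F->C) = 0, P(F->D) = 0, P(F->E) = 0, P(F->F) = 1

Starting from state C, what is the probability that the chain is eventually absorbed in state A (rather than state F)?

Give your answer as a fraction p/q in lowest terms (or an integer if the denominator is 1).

Answer: 3568/6095

Derivation:
Let a_i = P(absorbed in A | start in state i).
Boundary conditions: a_A = 1, a_F = 0.
For each transient state i, a_i = sum_j P(i->j) * a_j:
  a_B = 1/12*a_A + 1/12*a_B + 1/6*a_C + 5/12*a_D + 1/12*a_E + 1/6*a_F
  a_C = 0*a_A + 1/6*a_B + 1/4*a_C + 1/6*a_D + 1/3*a_E + 1/12*a_F
  a_D = 1/3*a_A + 1/4*a_B + 0*a_C + 1/3*a_D + 1/12*a_E + 0*a_F
  a_E = 1/6*a_A + 1/12*a_B + 1/12*a_C + 5/12*a_D + 0*a_E + 1/4*a_F

Substituting a_A = 1 and a_F = 0, rearrange to (I - Q) a = r where r[i] = P(i -> A):
  [11/12, -1/6, -5/12, -1/12] . (a_B, a_C, a_D, a_E) = 1/12
  [-1/6, 3/4, -1/6, -1/3] . (a_B, a_C, a_D, a_E) = 0
  [-1/4, 0, 2/3, -1/12] . (a_B, a_C, a_D, a_E) = 1/3
  [-1/12, -1/12, -5/12, 1] . (a_B, a_C, a_D, a_E) = 1/6

Solving yields:
  a_B = 755/1219
  a_C = 3568/6095
  a_D = 4923/6095
  a_E = 3679/6095

Starting state is C, so the absorption probability is a_C = 3568/6095.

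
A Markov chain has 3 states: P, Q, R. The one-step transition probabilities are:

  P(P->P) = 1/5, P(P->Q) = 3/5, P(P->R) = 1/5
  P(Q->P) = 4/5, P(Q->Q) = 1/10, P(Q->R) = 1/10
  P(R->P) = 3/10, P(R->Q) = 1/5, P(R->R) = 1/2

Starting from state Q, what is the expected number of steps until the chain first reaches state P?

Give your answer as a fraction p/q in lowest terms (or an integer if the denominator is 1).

Let h_i = expected steps to first reach P from state i.
Boundary: h_P = 0.
First-step equations for the other states:
  h_Q = 1 + 4/5*h_P + 1/10*h_Q + 1/10*h_R
  h_R = 1 + 3/10*h_P + 1/5*h_Q + 1/2*h_R

Substituting h_P = 0 and rearranging gives the linear system (I - Q) h = 1:
  [9/10, -1/10] . (h_Q, h_R) = 1
  [-1/5, 1/2] . (h_Q, h_R) = 1

Solving yields:
  h_Q = 60/43
  h_R = 110/43

Starting state is Q, so the expected hitting time is h_Q = 60/43.

Answer: 60/43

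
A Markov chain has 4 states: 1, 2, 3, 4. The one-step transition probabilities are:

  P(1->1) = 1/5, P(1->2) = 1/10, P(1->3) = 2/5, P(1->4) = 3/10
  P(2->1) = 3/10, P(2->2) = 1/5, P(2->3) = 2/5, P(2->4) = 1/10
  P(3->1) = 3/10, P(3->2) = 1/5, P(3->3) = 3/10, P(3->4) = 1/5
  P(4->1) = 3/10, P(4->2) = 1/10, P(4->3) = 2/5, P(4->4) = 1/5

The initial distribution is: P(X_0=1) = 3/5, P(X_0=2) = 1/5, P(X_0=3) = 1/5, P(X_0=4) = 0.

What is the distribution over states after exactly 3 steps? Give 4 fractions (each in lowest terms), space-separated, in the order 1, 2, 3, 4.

Propagating the distribution step by step (d_{t+1} = d_t * P):
d_0 = (1=3/5, 2=1/5, 3=1/5, 4=0)
  d_1[1] = 3/5*1/5 + 1/5*3/10 + 1/5*3/10 + 0*3/10 = 6/25
  d_1[2] = 3/5*1/10 + 1/5*1/5 + 1/5*1/5 + 0*1/10 = 7/50
  d_1[3] = 3/5*2/5 + 1/5*2/5 + 1/5*3/10 + 0*2/5 = 19/50
  d_1[4] = 3/5*3/10 + 1/5*1/10 + 1/5*1/5 + 0*1/5 = 6/25
d_1 = (1=6/25, 2=7/50, 3=19/50, 4=6/25)
  d_2[1] = 6/25*1/5 + 7/50*3/10 + 19/50*3/10 + 6/25*3/10 = 69/250
  d_2[2] = 6/25*1/10 + 7/50*1/5 + 19/50*1/5 + 6/25*1/10 = 19/125
  d_2[3] = 6/25*2/5 + 7/50*2/5 + 19/50*3/10 + 6/25*2/5 = 181/500
  d_2[4] = 6/25*3/10 + 7/50*1/10 + 19/50*1/5 + 6/25*1/5 = 21/100
d_2 = (1=69/250, 2=19/125, 3=181/500, 4=21/100)
  d_3[1] = 69/250*1/5 + 19/125*3/10 + 181/500*3/10 + 21/100*3/10 = 681/2500
  d_3[2] = 69/250*1/10 + 19/125*1/5 + 181/500*1/5 + 21/100*1/10 = 757/5000
  d_3[3] = 69/250*2/5 + 19/125*2/5 + 181/500*3/10 + 21/100*2/5 = 1819/5000
  d_3[4] = 69/250*3/10 + 19/125*1/10 + 181/500*1/5 + 21/100*1/5 = 531/2500
d_3 = (1=681/2500, 2=757/5000, 3=1819/5000, 4=531/2500)

Answer: 681/2500 757/5000 1819/5000 531/2500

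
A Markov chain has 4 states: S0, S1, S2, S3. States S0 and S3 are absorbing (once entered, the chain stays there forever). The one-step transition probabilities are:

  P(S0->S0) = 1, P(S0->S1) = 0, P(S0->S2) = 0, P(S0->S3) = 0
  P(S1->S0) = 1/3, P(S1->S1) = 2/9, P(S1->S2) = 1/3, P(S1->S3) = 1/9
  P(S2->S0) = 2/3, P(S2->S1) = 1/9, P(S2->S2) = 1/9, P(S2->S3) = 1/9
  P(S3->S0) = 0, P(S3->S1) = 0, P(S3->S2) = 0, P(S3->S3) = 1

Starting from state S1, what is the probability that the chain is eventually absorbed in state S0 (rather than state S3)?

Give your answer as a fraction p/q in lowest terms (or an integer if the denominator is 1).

Answer: 42/53

Derivation:
Let a_i = P(absorbed in S0 | start in state i).
Boundary conditions: a_S0 = 1, a_S3 = 0.
For each transient state i, a_i = sum_j P(i->j) * a_j:
  a_S1 = 1/3*a_S0 + 2/9*a_S1 + 1/3*a_S2 + 1/9*a_S3
  a_S2 = 2/3*a_S0 + 1/9*a_S1 + 1/9*a_S2 + 1/9*a_S3

Substituting a_S0 = 1 and a_S3 = 0, rearrange to (I - Q) a = r where r[i] = P(i -> S0):
  [7/9, -1/3] . (a_S1, a_S2) = 1/3
  [-1/9, 8/9] . (a_S1, a_S2) = 2/3

Solving yields:
  a_S1 = 42/53
  a_S2 = 45/53

Starting state is S1, so the absorption probability is a_S1 = 42/53.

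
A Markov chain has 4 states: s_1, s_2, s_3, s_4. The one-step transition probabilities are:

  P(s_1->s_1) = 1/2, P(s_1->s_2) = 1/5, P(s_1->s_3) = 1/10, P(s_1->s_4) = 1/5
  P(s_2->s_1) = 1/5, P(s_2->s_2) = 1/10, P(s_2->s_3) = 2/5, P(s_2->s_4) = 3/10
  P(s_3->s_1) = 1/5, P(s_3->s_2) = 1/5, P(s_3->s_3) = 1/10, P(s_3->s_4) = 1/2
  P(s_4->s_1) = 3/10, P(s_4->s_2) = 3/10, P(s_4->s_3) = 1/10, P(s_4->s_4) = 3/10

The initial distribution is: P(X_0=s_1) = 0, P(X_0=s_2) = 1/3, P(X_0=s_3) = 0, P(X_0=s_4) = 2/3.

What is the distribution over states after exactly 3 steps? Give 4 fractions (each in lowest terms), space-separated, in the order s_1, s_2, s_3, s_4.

Answer: 973/3000 79/375 81/500 303/1000

Derivation:
Propagating the distribution step by step (d_{t+1} = d_t * P):
d_0 = (s_1=0, s_2=1/3, s_3=0, s_4=2/3)
  d_1[s_1] = 0*1/2 + 1/3*1/5 + 0*1/5 + 2/3*3/10 = 4/15
  d_1[s_2] = 0*1/5 + 1/3*1/10 + 0*1/5 + 2/3*3/10 = 7/30
  d_1[s_3] = 0*1/10 + 1/3*2/5 + 0*1/10 + 2/3*1/10 = 1/5
  d_1[s_4] = 0*1/5 + 1/3*3/10 + 0*1/2 + 2/3*3/10 = 3/10
d_1 = (s_1=4/15, s_2=7/30, s_3=1/5, s_4=3/10)
  d_2[s_1] = 4/15*1/2 + 7/30*1/5 + 1/5*1/5 + 3/10*3/10 = 31/100
  d_2[s_2] = 4/15*1/5 + 7/30*1/10 + 1/5*1/5 + 3/10*3/10 = 31/150
  d_2[s_3] = 4/15*1/10 + 7/30*2/5 + 1/5*1/10 + 3/10*1/10 = 17/100
  d_2[s_4] = 4/15*1/5 + 7/30*3/10 + 1/5*1/2 + 3/10*3/10 = 47/150
d_2 = (s_1=31/100, s_2=31/150, s_3=17/100, s_4=47/150)
  d_3[s_1] = 31/100*1/2 + 31/150*1/5 + 17/100*1/5 + 47/150*3/10 = 973/3000
  d_3[s_2] = 31/100*1/5 + 31/150*1/10 + 17/100*1/5 + 47/150*3/10 = 79/375
  d_3[s_3] = 31/100*1/10 + 31/150*2/5 + 17/100*1/10 + 47/150*1/10 = 81/500
  d_3[s_4] = 31/100*1/5 + 31/150*3/10 + 17/100*1/2 + 47/150*3/10 = 303/1000
d_3 = (s_1=973/3000, s_2=79/375, s_3=81/500, s_4=303/1000)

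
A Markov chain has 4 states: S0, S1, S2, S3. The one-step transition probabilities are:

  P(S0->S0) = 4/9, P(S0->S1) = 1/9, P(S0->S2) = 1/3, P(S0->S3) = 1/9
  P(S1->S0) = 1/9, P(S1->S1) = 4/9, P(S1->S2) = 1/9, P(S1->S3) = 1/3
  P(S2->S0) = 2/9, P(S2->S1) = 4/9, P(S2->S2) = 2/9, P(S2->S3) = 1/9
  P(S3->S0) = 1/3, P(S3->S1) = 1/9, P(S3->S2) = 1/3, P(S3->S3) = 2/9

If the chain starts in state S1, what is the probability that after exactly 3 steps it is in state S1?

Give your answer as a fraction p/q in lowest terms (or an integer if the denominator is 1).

Answer: 23/81

Derivation:
Computing P^3 by repeated multiplication:
P^1 =
  S0: [4/9, 1/9, 1/3, 1/9]
  S1: [1/9, 4/9, 1/9, 1/3]
  S2: [2/9, 4/9, 2/9, 1/9]
  S3: [1/3, 1/9, 1/3, 2/9]
P^2 =
  S0: [26/81, 7/27, 22/81, 4/27]
  S1: [19/81, 8/27, 2/9, 20/81]
  S2: [19/81, 1/3, 17/81, 2/9]
  S3: [25/81, 7/27, 22/81, 13/81]
P^3 =
  S0: [205/729, 70/243, 179/729, 5/27]
  S1: [196/729, 23/81, 59/243, 149/729]
  S2: [191/729, 71/243, 172/729, 17/81]
  S3: [68/243, 70/243, 179/729, 136/729]

(P^3)[S1 -> S1] = 23/81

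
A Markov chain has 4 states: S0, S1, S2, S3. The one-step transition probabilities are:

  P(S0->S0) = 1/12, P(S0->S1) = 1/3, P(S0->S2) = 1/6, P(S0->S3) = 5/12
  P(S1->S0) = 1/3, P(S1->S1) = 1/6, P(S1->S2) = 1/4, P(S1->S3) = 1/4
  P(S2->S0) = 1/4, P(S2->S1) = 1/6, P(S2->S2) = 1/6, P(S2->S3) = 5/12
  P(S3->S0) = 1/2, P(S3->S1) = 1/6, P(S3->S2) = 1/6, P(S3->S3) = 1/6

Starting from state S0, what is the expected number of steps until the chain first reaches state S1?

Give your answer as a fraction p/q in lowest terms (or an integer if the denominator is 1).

Answer: 4

Derivation:
Let h_i = expected steps to first reach S1 from state i.
Boundary: h_S1 = 0.
First-step equations for the other states:
  h_S0 = 1 + 1/12*h_S0 + 1/3*h_S1 + 1/6*h_S2 + 5/12*h_S3
  h_S2 = 1 + 1/4*h_S0 + 1/6*h_S1 + 1/6*h_S2 + 5/12*h_S3
  h_S3 = 1 + 1/2*h_S0 + 1/6*h_S1 + 1/6*h_S2 + 1/6*h_S3

Substituting h_S1 = 0 and rearranging gives the linear system (I - Q) h = 1:
  [11/12, -1/6, -5/12] . (h_S0, h_S2, h_S3) = 1
  [-1/4, 5/6, -5/12] . (h_S0, h_S2, h_S3) = 1
  [-1/2, -1/6, 5/6] . (h_S0, h_S2, h_S3) = 1

Solving yields:
  h_S0 = 4
  h_S2 = 14/3
  h_S3 = 68/15

Starting state is S0, so the expected hitting time is h_S0 = 4.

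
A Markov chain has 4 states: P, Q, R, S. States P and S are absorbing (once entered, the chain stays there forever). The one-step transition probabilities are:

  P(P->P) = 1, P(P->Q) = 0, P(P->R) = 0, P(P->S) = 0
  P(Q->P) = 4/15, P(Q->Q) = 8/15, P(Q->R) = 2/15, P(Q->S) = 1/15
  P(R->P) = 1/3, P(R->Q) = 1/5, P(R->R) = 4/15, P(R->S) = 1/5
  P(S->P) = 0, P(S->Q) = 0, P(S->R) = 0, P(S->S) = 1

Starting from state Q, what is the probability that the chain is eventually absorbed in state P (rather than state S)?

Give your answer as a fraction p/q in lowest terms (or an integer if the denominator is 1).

Let a_i = P(absorbed in P | start in state i).
Boundary conditions: a_P = 1, a_S = 0.
For each transient state i, a_i = sum_j P(i->j) * a_j:
  a_Q = 4/15*a_P + 8/15*a_Q + 2/15*a_R + 1/15*a_S
  a_R = 1/3*a_P + 1/5*a_Q + 4/15*a_R + 1/5*a_S

Substituting a_P = 1 and a_S = 0, rearrange to (I - Q) a = r where r[i] = P(i -> P):
  [7/15, -2/15] . (a_Q, a_R) = 4/15
  [-1/5, 11/15] . (a_Q, a_R) = 1/3

Solving yields:
  a_Q = 54/71
  a_R = 47/71

Starting state is Q, so the absorption probability is a_Q = 54/71.

Answer: 54/71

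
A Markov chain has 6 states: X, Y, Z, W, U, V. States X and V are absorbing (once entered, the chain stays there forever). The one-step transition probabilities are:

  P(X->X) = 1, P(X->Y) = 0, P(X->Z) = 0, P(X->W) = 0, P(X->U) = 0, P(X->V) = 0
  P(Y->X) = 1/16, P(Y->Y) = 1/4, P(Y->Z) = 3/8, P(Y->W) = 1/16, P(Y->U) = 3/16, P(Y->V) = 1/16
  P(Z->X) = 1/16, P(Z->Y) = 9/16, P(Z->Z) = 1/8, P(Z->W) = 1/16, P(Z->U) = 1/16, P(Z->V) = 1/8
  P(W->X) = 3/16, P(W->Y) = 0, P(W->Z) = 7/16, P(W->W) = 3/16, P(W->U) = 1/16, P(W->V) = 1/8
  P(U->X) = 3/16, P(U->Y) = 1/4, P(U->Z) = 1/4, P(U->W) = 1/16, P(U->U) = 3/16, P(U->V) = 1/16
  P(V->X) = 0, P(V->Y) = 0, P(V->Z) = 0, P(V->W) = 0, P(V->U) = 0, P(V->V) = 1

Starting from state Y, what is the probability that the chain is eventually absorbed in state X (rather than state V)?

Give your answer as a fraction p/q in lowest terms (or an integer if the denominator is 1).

Answer: 1579/3084

Derivation:
Let a_i = P(absorbed in X | start in state i).
Boundary conditions: a_X = 1, a_V = 0.
For each transient state i, a_i = sum_j P(i->j) * a_j:
  a_Y = 1/16*a_X + 1/4*a_Y + 3/8*a_Z + 1/16*a_W + 3/16*a_U + 1/16*a_V
  a_Z = 1/16*a_X + 9/16*a_Y + 1/8*a_Z + 1/16*a_W + 1/16*a_U + 1/8*a_V
  a_W = 3/16*a_X + 0*a_Y + 7/16*a_Z + 3/16*a_W + 1/16*a_U + 1/8*a_V
  a_U = 3/16*a_X + 1/4*a_Y + 1/4*a_Z + 1/16*a_W + 3/16*a_U + 1/16*a_V

Substituting a_X = 1 and a_V = 0, rearrange to (I - Q) a = r where r[i] = P(i -> X):
  [3/4, -3/8, -1/16, -3/16] . (a_Y, a_Z, a_W, a_U) = 1/16
  [-9/16, 7/8, -1/16, -1/16] . (a_Y, a_Z, a_W, a_U) = 1/16
  [0, -7/16, 13/16, -1/16] . (a_Y, a_Z, a_W, a_U) = 3/16
  [-1/4, -1/4, -1/16, 13/16] . (a_Y, a_Z, a_W, a_U) = 3/16

Solving yields:
  a_Y = 1579/3084
  a_Z = 370/771
  a_W = 1097/2056
  a_U = 3559/6168

Starting state is Y, so the absorption probability is a_Y = 1579/3084.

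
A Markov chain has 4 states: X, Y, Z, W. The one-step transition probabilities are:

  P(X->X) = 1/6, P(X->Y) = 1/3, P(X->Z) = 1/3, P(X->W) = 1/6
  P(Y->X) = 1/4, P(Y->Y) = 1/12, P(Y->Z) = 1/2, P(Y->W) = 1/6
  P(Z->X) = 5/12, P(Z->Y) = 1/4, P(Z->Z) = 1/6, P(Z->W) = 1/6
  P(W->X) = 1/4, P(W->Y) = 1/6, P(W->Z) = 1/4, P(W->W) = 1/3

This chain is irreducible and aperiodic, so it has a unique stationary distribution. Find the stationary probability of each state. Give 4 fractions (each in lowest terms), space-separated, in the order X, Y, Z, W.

Answer: 147/530 233/1060 321/1060 1/5

Derivation:
The stationary distribution satisfies pi = pi * P, i.e.:
  pi_X = 1/6*pi_X + 1/4*pi_Y + 5/12*pi_Z + 1/4*pi_W
  pi_Y = 1/3*pi_X + 1/12*pi_Y + 1/4*pi_Z + 1/6*pi_W
  pi_Z = 1/3*pi_X + 1/2*pi_Y + 1/6*pi_Z + 1/4*pi_W
  pi_W = 1/6*pi_X + 1/6*pi_Y + 1/6*pi_Z + 1/3*pi_W
with normalization: pi_X + pi_Y + pi_Z + pi_W = 1.

Using the first 3 balance equations plus normalization, the linear system A*pi = b is:
  [-5/6, 1/4, 5/12, 1/4] . pi = 0
  [1/3, -11/12, 1/4, 1/6] . pi = 0
  [1/3, 1/2, -5/6, 1/4] . pi = 0
  [1, 1, 1, 1] . pi = 1

Solving yields:
  pi_X = 147/530
  pi_Y = 233/1060
  pi_Z = 321/1060
  pi_W = 1/5

Verification (pi * P):
  147/530*1/6 + 233/1060*1/4 + 321/1060*5/12 + 1/5*1/4 = 147/530 = pi_X  (ok)
  147/530*1/3 + 233/1060*1/12 + 321/1060*1/4 + 1/5*1/6 = 233/1060 = pi_Y  (ok)
  147/530*1/3 + 233/1060*1/2 + 321/1060*1/6 + 1/5*1/4 = 321/1060 = pi_Z  (ok)
  147/530*1/6 + 233/1060*1/6 + 321/1060*1/6 + 1/5*1/3 = 1/5 = pi_W  (ok)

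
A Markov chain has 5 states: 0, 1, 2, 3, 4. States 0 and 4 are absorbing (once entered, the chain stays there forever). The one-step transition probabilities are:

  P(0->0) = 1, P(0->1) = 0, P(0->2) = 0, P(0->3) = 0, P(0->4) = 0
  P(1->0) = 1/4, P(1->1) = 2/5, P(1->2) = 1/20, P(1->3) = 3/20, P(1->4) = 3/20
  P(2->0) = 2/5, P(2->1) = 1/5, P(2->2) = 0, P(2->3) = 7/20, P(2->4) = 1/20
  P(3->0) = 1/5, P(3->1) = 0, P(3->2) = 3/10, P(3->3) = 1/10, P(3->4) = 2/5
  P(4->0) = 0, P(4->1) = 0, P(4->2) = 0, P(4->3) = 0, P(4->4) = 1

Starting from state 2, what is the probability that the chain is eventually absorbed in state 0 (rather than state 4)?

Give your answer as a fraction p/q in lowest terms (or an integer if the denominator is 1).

Answer: 103/153

Derivation:
Let a_i = P(absorbed in 0 | start in state i).
Boundary conditions: a_0 = 1, a_4 = 0.
For each transient state i, a_i = sum_j P(i->j) * a_j:
  a_1 = 1/4*a_0 + 2/5*a_1 + 1/20*a_2 + 3/20*a_3 + 3/20*a_4
  a_2 = 2/5*a_0 + 1/5*a_1 + 0*a_2 + 7/20*a_3 + 1/20*a_4
  a_3 = 1/5*a_0 + 0*a_1 + 3/10*a_2 + 1/10*a_3 + 2/5*a_4

Substituting a_0 = 1 and a_4 = 0, rearrange to (I - Q) a = r where r[i] = P(i -> 0):
  [3/5, -1/20, -3/20] . (a_1, a_2, a_3) = 1/4
  [-1/5, 1, -7/20] . (a_1, a_2, a_3) = 2/5
  [0, -3/10, 9/10] . (a_1, a_2, a_3) = 1/5

Solving yields:
  a_1 = 1073/1836
  a_2 = 103/153
  a_3 = 205/459

Starting state is 2, so the absorption probability is a_2 = 103/153.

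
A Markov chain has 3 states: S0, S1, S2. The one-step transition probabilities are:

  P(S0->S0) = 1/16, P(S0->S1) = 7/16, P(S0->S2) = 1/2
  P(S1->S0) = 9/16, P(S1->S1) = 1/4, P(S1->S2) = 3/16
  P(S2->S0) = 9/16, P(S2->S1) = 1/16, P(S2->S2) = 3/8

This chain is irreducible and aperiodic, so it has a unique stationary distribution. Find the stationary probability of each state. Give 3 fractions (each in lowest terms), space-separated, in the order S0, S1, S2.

Answer: 3/8 1/4 3/8

Derivation:
The stationary distribution satisfies pi = pi * P, i.e.:
  pi_S0 = 1/16*pi_S0 + 9/16*pi_S1 + 9/16*pi_S2
  pi_S1 = 7/16*pi_S0 + 1/4*pi_S1 + 1/16*pi_S2
  pi_S2 = 1/2*pi_S0 + 3/16*pi_S1 + 3/8*pi_S2
with normalization: pi_S0 + pi_S1 + pi_S2 = 1.

Using the first 2 balance equations plus normalization, the linear system A*pi = b is:
  [-15/16, 9/16, 9/16] . pi = 0
  [7/16, -3/4, 1/16] . pi = 0
  [1, 1, 1] . pi = 1

Solving yields:
  pi_S0 = 3/8
  pi_S1 = 1/4
  pi_S2 = 3/8

Verification (pi * P):
  3/8*1/16 + 1/4*9/16 + 3/8*9/16 = 3/8 = pi_S0  (ok)
  3/8*7/16 + 1/4*1/4 + 3/8*1/16 = 1/4 = pi_S1  (ok)
  3/8*1/2 + 1/4*3/16 + 3/8*3/8 = 3/8 = pi_S2  (ok)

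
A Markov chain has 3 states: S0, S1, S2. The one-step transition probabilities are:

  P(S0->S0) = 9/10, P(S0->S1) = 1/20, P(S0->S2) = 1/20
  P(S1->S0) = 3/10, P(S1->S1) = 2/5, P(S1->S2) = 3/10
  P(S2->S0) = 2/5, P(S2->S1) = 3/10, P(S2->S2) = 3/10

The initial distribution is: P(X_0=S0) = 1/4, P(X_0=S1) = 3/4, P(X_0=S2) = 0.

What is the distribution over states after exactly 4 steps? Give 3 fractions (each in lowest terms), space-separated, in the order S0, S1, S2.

Propagating the distribution step by step (d_{t+1} = d_t * P):
d_0 = (S0=1/4, S1=3/4, S2=0)
  d_1[S0] = 1/4*9/10 + 3/4*3/10 + 0*2/5 = 9/20
  d_1[S1] = 1/4*1/20 + 3/4*2/5 + 0*3/10 = 5/16
  d_1[S2] = 1/4*1/20 + 3/4*3/10 + 0*3/10 = 19/80
d_1 = (S0=9/20, S1=5/16, S2=19/80)
  d_2[S0] = 9/20*9/10 + 5/16*3/10 + 19/80*2/5 = 19/32
  d_2[S1] = 9/20*1/20 + 5/16*2/5 + 19/80*3/10 = 7/32
  d_2[S2] = 9/20*1/20 + 5/16*3/10 + 19/80*3/10 = 3/16
d_2 = (S0=19/32, S1=7/32, S2=3/16)
  d_3[S0] = 19/32*9/10 + 7/32*3/10 + 3/16*2/5 = 27/40
  d_3[S1] = 19/32*1/20 + 7/32*2/5 + 3/16*3/10 = 111/640
  d_3[S2] = 19/32*1/20 + 7/32*3/10 + 3/16*3/10 = 97/640
d_3 = (S0=27/40, S1=111/640, S2=97/640)
  d_4[S0] = 27/40*9/10 + 111/640*3/10 + 97/640*2/5 = 4609/6400
  d_4[S1] = 27/40*1/20 + 111/640*2/5 + 97/640*3/10 = 951/6400
  d_4[S2] = 27/40*1/20 + 111/640*3/10 + 97/640*3/10 = 21/160
d_4 = (S0=4609/6400, S1=951/6400, S2=21/160)

Answer: 4609/6400 951/6400 21/160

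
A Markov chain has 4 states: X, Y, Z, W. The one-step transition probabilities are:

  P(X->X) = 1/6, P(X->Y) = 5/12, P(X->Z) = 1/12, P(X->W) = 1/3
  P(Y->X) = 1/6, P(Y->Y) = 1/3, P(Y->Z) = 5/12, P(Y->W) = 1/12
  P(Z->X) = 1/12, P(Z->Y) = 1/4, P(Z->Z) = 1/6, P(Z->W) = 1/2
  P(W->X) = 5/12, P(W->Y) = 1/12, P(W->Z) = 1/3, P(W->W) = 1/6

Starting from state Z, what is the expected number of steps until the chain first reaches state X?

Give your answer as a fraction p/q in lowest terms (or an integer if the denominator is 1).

Answer: 996/203

Derivation:
Let h_i = expected steps to first reach X from state i.
Boundary: h_X = 0.
First-step equations for the other states:
  h_Y = 1 + 1/6*h_X + 1/3*h_Y + 5/12*h_Z + 1/12*h_W
  h_Z = 1 + 1/12*h_X + 1/4*h_Y + 1/6*h_Z + 1/2*h_W
  h_W = 1 + 5/12*h_X + 1/12*h_Y + 1/3*h_Z + 1/6*h_W

Substituting h_X = 0 and rearranging gives the linear system (I - Q) h = 1:
  [2/3, -5/12, -1/12] . (h_Y, h_Z, h_W) = 1
  [-1/4, 5/6, -1/2] . (h_Y, h_Z, h_W) = 1
  [-1/12, -1/3, 5/6] . (h_Y, h_Z, h_W) = 1

Solving yields:
  h_Y = 1020/203
  h_Z = 996/203
  h_W = 744/203

Starting state is Z, so the expected hitting time is h_Z = 996/203.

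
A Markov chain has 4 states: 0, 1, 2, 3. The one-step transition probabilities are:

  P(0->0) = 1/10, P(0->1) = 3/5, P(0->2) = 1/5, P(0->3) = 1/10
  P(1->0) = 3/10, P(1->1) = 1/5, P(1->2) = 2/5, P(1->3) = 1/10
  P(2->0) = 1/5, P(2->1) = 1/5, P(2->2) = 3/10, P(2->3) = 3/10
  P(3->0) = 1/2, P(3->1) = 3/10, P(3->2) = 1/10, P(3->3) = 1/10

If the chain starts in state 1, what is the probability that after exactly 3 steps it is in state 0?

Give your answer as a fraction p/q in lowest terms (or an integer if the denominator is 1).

Computing P^3 by repeated multiplication:
P^1 =
  0: [1/10, 3/5, 1/5, 1/10]
  1: [3/10, 1/5, 2/5, 1/10]
  2: [1/5, 1/5, 3/10, 3/10]
  3: [1/2, 3/10, 1/10, 1/10]
P^2 =
  0: [7/25, 1/4, 33/100, 7/50]
  1: [11/50, 33/100, 27/100, 9/50]
  2: [29/100, 31/100, 6/25, 4/25]
  3: [21/100, 41/100, 13/50, 3/25]
P^3 =
  0: [239/1000, 163/500, 269/1000, 83/500]
  1: [53/200, 153/500, 11/40, 77/500]
  2: [1/4, 83/250, 27/100, 37/250]
  3: [32/125, 37/125, 37/125, 19/125]

(P^3)[1 -> 0] = 53/200

Answer: 53/200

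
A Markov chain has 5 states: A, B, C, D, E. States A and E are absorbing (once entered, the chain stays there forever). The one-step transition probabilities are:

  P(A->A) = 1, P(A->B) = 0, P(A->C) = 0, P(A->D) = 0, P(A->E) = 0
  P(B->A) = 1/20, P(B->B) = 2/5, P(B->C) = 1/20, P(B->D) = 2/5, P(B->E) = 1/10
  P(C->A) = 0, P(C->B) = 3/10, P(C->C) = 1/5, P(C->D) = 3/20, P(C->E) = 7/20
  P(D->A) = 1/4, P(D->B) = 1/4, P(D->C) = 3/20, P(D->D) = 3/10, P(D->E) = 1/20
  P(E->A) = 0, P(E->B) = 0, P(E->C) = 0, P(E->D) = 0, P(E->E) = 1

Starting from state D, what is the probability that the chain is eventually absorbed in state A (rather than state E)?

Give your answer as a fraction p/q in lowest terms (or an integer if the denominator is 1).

Let a_i = P(absorbed in A | start in state i).
Boundary conditions: a_A = 1, a_E = 0.
For each transient state i, a_i = sum_j P(i->j) * a_j:
  a_B = 1/20*a_A + 2/5*a_B + 1/20*a_C + 2/5*a_D + 1/10*a_E
  a_C = 0*a_A + 3/10*a_B + 1/5*a_C + 3/20*a_D + 7/20*a_E
  a_D = 1/4*a_A + 1/4*a_B + 3/20*a_C + 3/10*a_D + 1/20*a_E

Substituting a_A = 1 and a_E = 0, rearrange to (I - Q) a = r where r[i] = P(i -> A):
  [3/5, -1/20, -2/5] . (a_B, a_C, a_D) = 1/20
  [-3/10, 4/5, -3/20] . (a_B, a_C, a_D) = 0
  [-1/4, -3/20, 7/10] . (a_B, a_C, a_D) = 1/4

Solving yields:
  a_B = 870/1697
  a_C = 519/1697
  a_D = 1028/1697

Starting state is D, so the absorption probability is a_D = 1028/1697.

Answer: 1028/1697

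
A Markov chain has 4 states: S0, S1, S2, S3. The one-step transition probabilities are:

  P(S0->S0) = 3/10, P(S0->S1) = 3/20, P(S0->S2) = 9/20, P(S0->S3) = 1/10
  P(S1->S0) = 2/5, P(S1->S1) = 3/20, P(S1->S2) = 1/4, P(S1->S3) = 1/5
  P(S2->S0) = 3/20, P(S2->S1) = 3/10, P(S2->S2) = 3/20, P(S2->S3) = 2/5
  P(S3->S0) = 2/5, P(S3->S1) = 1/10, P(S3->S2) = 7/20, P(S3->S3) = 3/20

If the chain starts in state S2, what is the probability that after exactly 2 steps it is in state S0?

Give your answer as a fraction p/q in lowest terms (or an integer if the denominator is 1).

Answer: 139/400

Derivation:
Computing P^2 by repeated multiplication:
P^1 =
  S0: [3/10, 3/20, 9/20, 1/10]
  S1: [2/5, 3/20, 1/4, 1/5]
  S2: [3/20, 3/10, 3/20, 2/5]
  S3: [2/5, 1/10, 7/20, 3/20]
P^2 =
  S0: [103/400, 17/80, 11/40, 51/200]
  S1: [119/400, 71/400, 13/40, 1/5]
  S2: [139/400, 61/400, 61/200, 39/200]
  S3: [109/400, 39/200, 31/100, 89/400]

(P^2)[S2 -> S0] = 139/400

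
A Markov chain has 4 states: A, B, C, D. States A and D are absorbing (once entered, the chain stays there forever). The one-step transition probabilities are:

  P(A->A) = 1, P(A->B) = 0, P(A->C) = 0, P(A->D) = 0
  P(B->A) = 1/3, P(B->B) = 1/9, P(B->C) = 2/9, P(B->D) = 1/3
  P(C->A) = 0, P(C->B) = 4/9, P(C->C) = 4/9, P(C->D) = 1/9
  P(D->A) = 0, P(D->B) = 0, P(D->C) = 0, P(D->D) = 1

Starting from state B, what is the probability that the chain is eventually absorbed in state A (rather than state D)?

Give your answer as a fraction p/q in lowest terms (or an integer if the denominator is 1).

Let a_i = P(absorbed in A | start in state i).
Boundary conditions: a_A = 1, a_D = 0.
For each transient state i, a_i = sum_j P(i->j) * a_j:
  a_B = 1/3*a_A + 1/9*a_B + 2/9*a_C + 1/3*a_D
  a_C = 0*a_A + 4/9*a_B + 4/9*a_C + 1/9*a_D

Substituting a_A = 1 and a_D = 0, rearrange to (I - Q) a = r where r[i] = P(i -> A):
  [8/9, -2/9] . (a_B, a_C) = 1/3
  [-4/9, 5/9] . (a_B, a_C) = 0

Solving yields:
  a_B = 15/32
  a_C = 3/8

Starting state is B, so the absorption probability is a_B = 15/32.

Answer: 15/32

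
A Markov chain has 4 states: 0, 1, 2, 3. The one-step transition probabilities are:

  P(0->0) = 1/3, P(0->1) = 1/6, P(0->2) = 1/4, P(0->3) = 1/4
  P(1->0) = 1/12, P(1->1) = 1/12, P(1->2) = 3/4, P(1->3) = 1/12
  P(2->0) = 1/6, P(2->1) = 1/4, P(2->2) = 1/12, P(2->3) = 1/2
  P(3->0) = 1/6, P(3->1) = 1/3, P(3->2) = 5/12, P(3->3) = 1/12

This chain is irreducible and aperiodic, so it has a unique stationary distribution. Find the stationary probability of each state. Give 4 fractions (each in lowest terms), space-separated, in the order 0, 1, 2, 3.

The stationary distribution satisfies pi = pi * P, i.e.:
  pi_0 = 1/3*pi_0 + 1/12*pi_1 + 1/6*pi_2 + 1/6*pi_3
  pi_1 = 1/6*pi_0 + 1/12*pi_1 + 1/4*pi_2 + 1/3*pi_3
  pi_2 = 1/4*pi_0 + 3/4*pi_1 + 1/12*pi_2 + 5/12*pi_3
  pi_3 = 1/4*pi_0 + 1/12*pi_1 + 1/2*pi_2 + 1/12*pi_3
with normalization: pi_0 + pi_1 + pi_2 + pi_3 = 1.

Using the first 3 balance equations plus normalization, the linear system A*pi = b is:
  [-2/3, 1/12, 1/6, 1/6] . pi = 0
  [1/6, -11/12, 1/4, 1/3] . pi = 0
  [1/4, 3/4, -11/12, 5/12] . pi = 0
  [1, 1, 1, 1] . pi = 1

Solving yields:
  pi_0 = 429/2410
  pi_1 = 53/241
  pi_2 = 416/1205
  pi_3 = 619/2410

Verification (pi * P):
  429/2410*1/3 + 53/241*1/12 + 416/1205*1/6 + 619/2410*1/6 = 429/2410 = pi_0  (ok)
  429/2410*1/6 + 53/241*1/12 + 416/1205*1/4 + 619/2410*1/3 = 53/241 = pi_1  (ok)
  429/2410*1/4 + 53/241*3/4 + 416/1205*1/12 + 619/2410*5/12 = 416/1205 = pi_2  (ok)
  429/2410*1/4 + 53/241*1/12 + 416/1205*1/2 + 619/2410*1/12 = 619/2410 = pi_3  (ok)

Answer: 429/2410 53/241 416/1205 619/2410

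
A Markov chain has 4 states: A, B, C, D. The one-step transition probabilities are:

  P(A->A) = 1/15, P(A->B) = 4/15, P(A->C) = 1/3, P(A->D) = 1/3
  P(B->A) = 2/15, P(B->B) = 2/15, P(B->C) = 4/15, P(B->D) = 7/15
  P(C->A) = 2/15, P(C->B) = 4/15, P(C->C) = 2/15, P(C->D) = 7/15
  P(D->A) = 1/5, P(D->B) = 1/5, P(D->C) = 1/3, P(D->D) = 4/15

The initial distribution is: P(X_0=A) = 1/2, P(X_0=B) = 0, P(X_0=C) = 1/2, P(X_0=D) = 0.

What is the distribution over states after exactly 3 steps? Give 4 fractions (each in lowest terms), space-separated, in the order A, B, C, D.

Propagating the distribution step by step (d_{t+1} = d_t * P):
d_0 = (A=1/2, B=0, C=1/2, D=0)
  d_1[A] = 1/2*1/15 + 0*2/15 + 1/2*2/15 + 0*1/5 = 1/10
  d_1[B] = 1/2*4/15 + 0*2/15 + 1/2*4/15 + 0*1/5 = 4/15
  d_1[C] = 1/2*1/3 + 0*4/15 + 1/2*2/15 + 0*1/3 = 7/30
  d_1[D] = 1/2*1/3 + 0*7/15 + 1/2*7/15 + 0*4/15 = 2/5
d_1 = (A=1/10, B=4/15, C=7/30, D=2/5)
  d_2[A] = 1/10*1/15 + 4/15*2/15 + 7/30*2/15 + 2/5*1/5 = 23/150
  d_2[B] = 1/10*4/15 + 4/15*2/15 + 7/30*4/15 + 2/5*1/5 = 46/225
  d_2[C] = 1/10*1/3 + 4/15*4/15 + 7/30*2/15 + 2/5*1/3 = 121/450
  d_2[D] = 1/10*1/3 + 4/15*7/15 + 7/30*7/15 + 2/5*4/15 = 28/75
d_2 = (A=23/150, B=46/225, C=121/450, D=28/75)
  d_3[A] = 23/150*1/15 + 46/225*2/15 + 121/450*2/15 + 28/75*1/5 = 37/250
  d_3[B] = 23/150*4/15 + 46/225*2/15 + 121/450*4/15 + 28/75*1/5 = 724/3375
  d_3[C] = 23/150*1/3 + 46/225*4/15 + 121/450*2/15 + 28/75*1/3 = 359/1350
  d_3[D] = 23/150*1/3 + 46/225*7/15 + 121/450*7/15 + 28/75*4/15 = 418/1125
d_3 = (A=37/250, B=724/3375, C=359/1350, D=418/1125)

Answer: 37/250 724/3375 359/1350 418/1125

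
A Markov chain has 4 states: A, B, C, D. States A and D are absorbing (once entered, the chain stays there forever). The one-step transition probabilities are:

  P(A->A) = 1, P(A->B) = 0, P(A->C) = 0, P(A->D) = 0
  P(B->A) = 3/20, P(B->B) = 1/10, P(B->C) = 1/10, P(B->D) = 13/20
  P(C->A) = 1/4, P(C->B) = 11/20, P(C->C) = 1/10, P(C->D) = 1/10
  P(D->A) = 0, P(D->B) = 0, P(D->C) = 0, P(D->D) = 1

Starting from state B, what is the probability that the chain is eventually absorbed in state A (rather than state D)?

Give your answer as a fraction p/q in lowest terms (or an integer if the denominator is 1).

Answer: 32/151

Derivation:
Let a_i = P(absorbed in A | start in state i).
Boundary conditions: a_A = 1, a_D = 0.
For each transient state i, a_i = sum_j P(i->j) * a_j:
  a_B = 3/20*a_A + 1/10*a_B + 1/10*a_C + 13/20*a_D
  a_C = 1/4*a_A + 11/20*a_B + 1/10*a_C + 1/10*a_D

Substituting a_A = 1 and a_D = 0, rearrange to (I - Q) a = r where r[i] = P(i -> A):
  [9/10, -1/10] . (a_B, a_C) = 3/20
  [-11/20, 9/10] . (a_B, a_C) = 1/4

Solving yields:
  a_B = 32/151
  a_C = 123/302

Starting state is B, so the absorption probability is a_B = 32/151.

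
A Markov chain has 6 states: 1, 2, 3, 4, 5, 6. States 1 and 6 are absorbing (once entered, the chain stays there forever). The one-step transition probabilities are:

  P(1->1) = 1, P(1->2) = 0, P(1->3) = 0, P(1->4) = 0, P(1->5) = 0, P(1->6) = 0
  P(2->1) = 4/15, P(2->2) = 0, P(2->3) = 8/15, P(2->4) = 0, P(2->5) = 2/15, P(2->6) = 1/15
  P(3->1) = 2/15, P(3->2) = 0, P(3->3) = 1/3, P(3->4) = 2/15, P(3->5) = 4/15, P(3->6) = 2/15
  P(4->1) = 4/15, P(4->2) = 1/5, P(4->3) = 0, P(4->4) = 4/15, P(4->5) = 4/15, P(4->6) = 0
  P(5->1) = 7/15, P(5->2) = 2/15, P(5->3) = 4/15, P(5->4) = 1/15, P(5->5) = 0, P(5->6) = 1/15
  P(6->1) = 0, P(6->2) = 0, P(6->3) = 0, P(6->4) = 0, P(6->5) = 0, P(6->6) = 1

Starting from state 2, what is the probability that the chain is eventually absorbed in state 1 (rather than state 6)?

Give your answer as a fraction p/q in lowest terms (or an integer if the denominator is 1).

Let a_i = P(absorbed in 1 | start in state i).
Boundary conditions: a_1 = 1, a_6 = 0.
For each transient state i, a_i = sum_j P(i->j) * a_j:
  a_2 = 4/15*a_1 + 0*a_2 + 8/15*a_3 + 0*a_4 + 2/15*a_5 + 1/15*a_6
  a_3 = 2/15*a_1 + 0*a_2 + 1/3*a_3 + 2/15*a_4 + 4/15*a_5 + 2/15*a_6
  a_4 = 4/15*a_1 + 1/5*a_2 + 0*a_3 + 4/15*a_4 + 4/15*a_5 + 0*a_6
  a_5 = 7/15*a_1 + 2/15*a_2 + 4/15*a_3 + 1/15*a_4 + 0*a_5 + 1/15*a_6

Substituting a_1 = 1 and a_6 = 0, rearrange to (I - Q) a = r where r[i] = P(i -> 1):
  [1, -8/15, 0, -2/15] . (a_2, a_3, a_4, a_5) = 4/15
  [0, 2/3, -2/15, -4/15] . (a_2, a_3, a_4, a_5) = 2/15
  [-1/5, 0, 11/15, -4/15] . (a_2, a_3, a_4, a_5) = 4/15
  [-2/15, -4/15, -1/15, 1] . (a_2, a_3, a_4, a_5) = 7/15

Solving yields:
  a_2 = 7022/9417
  a_3 = 6553/9417
  a_4 = 8110/9417
  a_5 = 7619/9417

Starting state is 2, so the absorption probability is a_2 = 7022/9417.

Answer: 7022/9417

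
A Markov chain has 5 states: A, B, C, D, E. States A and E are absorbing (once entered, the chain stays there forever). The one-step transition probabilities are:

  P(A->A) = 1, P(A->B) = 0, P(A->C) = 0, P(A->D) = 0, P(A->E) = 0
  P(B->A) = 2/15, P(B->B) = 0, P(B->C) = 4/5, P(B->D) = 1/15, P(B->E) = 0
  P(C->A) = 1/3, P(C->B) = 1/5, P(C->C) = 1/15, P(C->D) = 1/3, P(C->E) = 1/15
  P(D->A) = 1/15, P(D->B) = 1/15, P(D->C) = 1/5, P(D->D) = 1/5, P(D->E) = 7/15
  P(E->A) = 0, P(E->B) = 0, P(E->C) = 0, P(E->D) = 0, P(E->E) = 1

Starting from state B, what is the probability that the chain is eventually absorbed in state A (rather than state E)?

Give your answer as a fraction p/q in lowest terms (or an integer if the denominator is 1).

Let a_i = P(absorbed in A | start in state i).
Boundary conditions: a_A = 1, a_E = 0.
For each transient state i, a_i = sum_j P(i->j) * a_j:
  a_B = 2/15*a_A + 0*a_B + 4/5*a_C + 1/15*a_D + 0*a_E
  a_C = 1/3*a_A + 1/5*a_B + 1/15*a_C + 1/3*a_D + 1/15*a_E
  a_D = 1/15*a_A + 1/15*a_B + 1/5*a_C + 1/5*a_D + 7/15*a_E

Substituting a_A = 1 and a_E = 0, rearrange to (I - Q) a = r where r[i] = P(i -> A):
  [1, -4/5, -1/15] . (a_B, a_C, a_D) = 2/15
  [-1/5, 14/15, -1/3] . (a_B, a_C, a_D) = 1/3
  [-1/15, -1/5, 4/5] . (a_B, a_C, a_D) = 1/15

Solving yields:
  a_B = 223/356
  a_C = 211/356
  a_D = 101/356

Starting state is B, so the absorption probability is a_B = 223/356.

Answer: 223/356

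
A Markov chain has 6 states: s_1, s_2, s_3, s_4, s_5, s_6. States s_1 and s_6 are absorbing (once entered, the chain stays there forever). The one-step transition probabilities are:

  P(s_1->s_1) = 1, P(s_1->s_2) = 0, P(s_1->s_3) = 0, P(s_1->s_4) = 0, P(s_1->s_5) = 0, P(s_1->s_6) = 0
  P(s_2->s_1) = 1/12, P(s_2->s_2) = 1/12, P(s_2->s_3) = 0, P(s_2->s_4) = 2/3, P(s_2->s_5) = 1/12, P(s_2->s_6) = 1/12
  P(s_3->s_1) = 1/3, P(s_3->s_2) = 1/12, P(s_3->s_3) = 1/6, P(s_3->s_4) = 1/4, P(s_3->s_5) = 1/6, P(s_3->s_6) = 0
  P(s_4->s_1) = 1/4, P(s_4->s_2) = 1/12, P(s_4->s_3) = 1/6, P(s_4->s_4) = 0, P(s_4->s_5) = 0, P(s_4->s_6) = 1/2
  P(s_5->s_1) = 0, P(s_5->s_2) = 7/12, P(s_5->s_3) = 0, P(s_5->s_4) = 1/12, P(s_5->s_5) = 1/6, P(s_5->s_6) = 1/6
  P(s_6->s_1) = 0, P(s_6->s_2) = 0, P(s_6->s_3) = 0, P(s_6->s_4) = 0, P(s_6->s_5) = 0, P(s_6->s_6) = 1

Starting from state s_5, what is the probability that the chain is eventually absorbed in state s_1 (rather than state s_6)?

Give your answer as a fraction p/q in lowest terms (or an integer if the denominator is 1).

Answer: 1678/5251

Derivation:
Let a_i = P(absorbed in s_1 | start in state i).
Boundary conditions: a_s_1 = 1, a_s_6 = 0.
For each transient state i, a_i = sum_j P(i->j) * a_j:
  a_s_2 = 1/12*a_s_1 + 1/12*a_s_2 + 0*a_s_3 + 2/3*a_s_4 + 1/12*a_s_5 + 1/12*a_s_6
  a_s_3 = 1/3*a_s_1 + 1/12*a_s_2 + 1/6*a_s_3 + 1/4*a_s_4 + 1/6*a_s_5 + 0*a_s_6
  a_s_4 = 1/4*a_s_1 + 1/12*a_s_2 + 1/6*a_s_3 + 0*a_s_4 + 0*a_s_5 + 1/2*a_s_6
  a_s_5 = 0*a_s_1 + 7/12*a_s_2 + 0*a_s_3 + 1/12*a_s_4 + 1/6*a_s_5 + 1/6*a_s_6

Substituting a_s_1 = 1 and a_s_6 = 0, rearrange to (I - Q) a = r where r[i] = P(i -> s_1):
  [11/12, 0, -2/3, -1/12] . (a_s_2, a_s_3, a_s_4, a_s_5) = 1/12
  [-1/12, 5/6, -1/4, -1/6] . (a_s_2, a_s_3, a_s_4, a_s_5) = 1/3
  [-1/12, -1/6, 1, 0] . (a_s_2, a_s_3, a_s_4, a_s_5) = 1/4
  [-7/12, 0, -1/12, 5/6] . (a_s_2, a_s_3, a_s_4, a_s_5) = 0

Solving yields:
  a_s_2 = 2107/5251
  a_s_3 = 3256/5251
  a_s_4 = 2031/5251
  a_s_5 = 1678/5251

Starting state is s_5, so the absorption probability is a_s_5 = 1678/5251.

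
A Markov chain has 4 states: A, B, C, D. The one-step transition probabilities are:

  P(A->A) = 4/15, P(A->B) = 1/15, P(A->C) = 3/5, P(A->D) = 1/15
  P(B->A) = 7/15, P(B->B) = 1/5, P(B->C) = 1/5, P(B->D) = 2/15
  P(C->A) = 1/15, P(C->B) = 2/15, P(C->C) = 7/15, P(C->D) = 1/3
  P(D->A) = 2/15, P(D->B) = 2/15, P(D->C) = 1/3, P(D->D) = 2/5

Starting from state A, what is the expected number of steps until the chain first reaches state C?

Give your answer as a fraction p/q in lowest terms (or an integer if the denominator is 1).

Answer: 1935/1039

Derivation:
Let h_i = expected steps to first reach C from state i.
Boundary: h_C = 0.
First-step equations for the other states:
  h_A = 1 + 4/15*h_A + 1/15*h_B + 3/5*h_C + 1/15*h_D
  h_B = 1 + 7/15*h_A + 1/5*h_B + 1/5*h_C + 2/15*h_D
  h_D = 1 + 2/15*h_A + 2/15*h_B + 1/3*h_C + 2/5*h_D

Substituting h_C = 0 and rearranging gives the linear system (I - Q) h = 1:
  [11/15, -1/15, -1/15] . (h_A, h_B, h_D) = 1
  [-7/15, 4/5, -2/15] . (h_A, h_B, h_D) = 1
  [-2/15, -2/15, 3/5] . (h_A, h_B, h_D) = 1

Solving yields:
  h_A = 1935/1039
  h_B = 2895/1039
  h_D = 2805/1039

Starting state is A, so the expected hitting time is h_A = 1935/1039.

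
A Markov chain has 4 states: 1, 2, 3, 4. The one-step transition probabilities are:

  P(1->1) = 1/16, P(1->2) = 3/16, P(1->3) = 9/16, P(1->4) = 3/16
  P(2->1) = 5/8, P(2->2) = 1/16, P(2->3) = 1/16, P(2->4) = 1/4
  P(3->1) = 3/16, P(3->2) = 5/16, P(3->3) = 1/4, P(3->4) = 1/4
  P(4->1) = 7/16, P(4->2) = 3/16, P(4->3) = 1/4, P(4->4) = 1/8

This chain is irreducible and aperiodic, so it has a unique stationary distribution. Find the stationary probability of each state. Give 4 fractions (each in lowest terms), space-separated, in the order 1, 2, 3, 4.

The stationary distribution satisfies pi = pi * P, i.e.:
  pi_1 = 1/16*pi_1 + 5/8*pi_2 + 3/16*pi_3 + 7/16*pi_4
  pi_2 = 3/16*pi_1 + 1/16*pi_2 + 5/16*pi_3 + 3/16*pi_4
  pi_3 = 9/16*pi_1 + 1/16*pi_2 + 1/4*pi_3 + 1/4*pi_4
  pi_4 = 3/16*pi_1 + 1/4*pi_2 + 1/4*pi_3 + 1/8*pi_4
with normalization: pi_1 + pi_2 + pi_3 + pi_4 = 1.

Using the first 3 balance equations plus normalization, the linear system A*pi = b is:
  [-15/16, 5/8, 3/16, 7/16] . pi = 0
  [3/16, -15/16, 5/16, 3/16] . pi = 0
  [9/16, 1/16, -3/4, 1/4] . pi = 0
  [1, 1, 1, 1] . pi = 1

Solving yields:
  pi_1 = 329/1133
  pi_2 = 227/1133
  pi_3 = 687/2266
  pi_4 = 467/2266

Verification (pi * P):
  329/1133*1/16 + 227/1133*5/8 + 687/2266*3/16 + 467/2266*7/16 = 329/1133 = pi_1  (ok)
  329/1133*3/16 + 227/1133*1/16 + 687/2266*5/16 + 467/2266*3/16 = 227/1133 = pi_2  (ok)
  329/1133*9/16 + 227/1133*1/16 + 687/2266*1/4 + 467/2266*1/4 = 687/2266 = pi_3  (ok)
  329/1133*3/16 + 227/1133*1/4 + 687/2266*1/4 + 467/2266*1/8 = 467/2266 = pi_4  (ok)

Answer: 329/1133 227/1133 687/2266 467/2266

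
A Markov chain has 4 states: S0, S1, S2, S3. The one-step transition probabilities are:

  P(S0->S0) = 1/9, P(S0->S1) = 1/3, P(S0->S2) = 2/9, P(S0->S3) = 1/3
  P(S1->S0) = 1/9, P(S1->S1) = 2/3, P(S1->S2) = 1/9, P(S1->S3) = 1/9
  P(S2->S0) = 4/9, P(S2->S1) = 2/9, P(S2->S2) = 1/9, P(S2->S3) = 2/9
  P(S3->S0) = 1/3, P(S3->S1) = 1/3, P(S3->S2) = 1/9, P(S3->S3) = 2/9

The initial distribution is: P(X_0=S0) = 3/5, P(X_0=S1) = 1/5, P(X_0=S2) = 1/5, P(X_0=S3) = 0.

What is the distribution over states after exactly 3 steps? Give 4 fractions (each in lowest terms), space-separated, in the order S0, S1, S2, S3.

Propagating the distribution step by step (d_{t+1} = d_t * P):
d_0 = (S0=3/5, S1=1/5, S2=1/5, S3=0)
  d_1[S0] = 3/5*1/9 + 1/5*1/9 + 1/5*4/9 + 0*1/3 = 8/45
  d_1[S1] = 3/5*1/3 + 1/5*2/3 + 1/5*2/9 + 0*1/3 = 17/45
  d_1[S2] = 3/5*2/9 + 1/5*1/9 + 1/5*1/9 + 0*1/9 = 8/45
  d_1[S3] = 3/5*1/3 + 1/5*1/9 + 1/5*2/9 + 0*2/9 = 4/15
d_1 = (S0=8/45, S1=17/45, S2=8/45, S3=4/15)
  d_2[S0] = 8/45*1/9 + 17/45*1/9 + 8/45*4/9 + 4/15*1/3 = 31/135
  d_2[S1] = 8/45*1/3 + 17/45*2/3 + 8/45*2/9 + 4/15*1/3 = 178/405
  d_2[S2] = 8/45*2/9 + 17/45*1/9 + 8/45*1/9 + 4/15*1/9 = 53/405
  d_2[S3] = 8/45*1/3 + 17/45*1/9 + 8/45*2/9 + 4/15*2/9 = 1/5
d_2 = (S0=31/135, S1=178/405, S2=53/405, S3=1/5)
  d_3[S0] = 31/135*1/9 + 178/405*1/9 + 53/405*4/9 + 1/5*1/3 = 242/1215
  d_3[S1] = 31/135*1/3 + 178/405*2/3 + 53/405*2/9 + 1/5*1/3 = 1696/3645
  d_3[S2] = 31/135*2/9 + 178/405*1/9 + 53/405*1/9 + 1/5*1/9 = 166/1215
  d_3[S3] = 31/135*1/3 + 178/405*1/9 + 53/405*2/9 + 1/5*2/9 = 145/729
d_3 = (S0=242/1215, S1=1696/3645, S2=166/1215, S3=145/729)

Answer: 242/1215 1696/3645 166/1215 145/729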